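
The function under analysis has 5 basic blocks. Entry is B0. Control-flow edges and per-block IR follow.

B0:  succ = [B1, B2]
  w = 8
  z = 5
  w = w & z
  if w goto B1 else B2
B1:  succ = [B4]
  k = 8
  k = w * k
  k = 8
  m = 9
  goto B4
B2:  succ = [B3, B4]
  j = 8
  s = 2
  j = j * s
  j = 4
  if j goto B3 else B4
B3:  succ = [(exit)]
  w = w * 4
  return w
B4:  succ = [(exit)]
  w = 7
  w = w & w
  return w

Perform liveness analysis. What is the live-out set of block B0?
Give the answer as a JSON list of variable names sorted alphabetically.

Block summaries:
  B0 def {w,z} use ∅
  B1 def {k,m} use {w}
  B2 def {j,s} use ∅
  B3 def {w} use {w}
  B4 def {w} use ∅

Backward fixpoint:
  live B0: ∅→{w}
  live B1: {w}→∅
  live B2: {w}→{w}
  live B3: {w}→∅
  live B4: ∅→∅

live-out(B0) = ["w"]

Answer: ["w"]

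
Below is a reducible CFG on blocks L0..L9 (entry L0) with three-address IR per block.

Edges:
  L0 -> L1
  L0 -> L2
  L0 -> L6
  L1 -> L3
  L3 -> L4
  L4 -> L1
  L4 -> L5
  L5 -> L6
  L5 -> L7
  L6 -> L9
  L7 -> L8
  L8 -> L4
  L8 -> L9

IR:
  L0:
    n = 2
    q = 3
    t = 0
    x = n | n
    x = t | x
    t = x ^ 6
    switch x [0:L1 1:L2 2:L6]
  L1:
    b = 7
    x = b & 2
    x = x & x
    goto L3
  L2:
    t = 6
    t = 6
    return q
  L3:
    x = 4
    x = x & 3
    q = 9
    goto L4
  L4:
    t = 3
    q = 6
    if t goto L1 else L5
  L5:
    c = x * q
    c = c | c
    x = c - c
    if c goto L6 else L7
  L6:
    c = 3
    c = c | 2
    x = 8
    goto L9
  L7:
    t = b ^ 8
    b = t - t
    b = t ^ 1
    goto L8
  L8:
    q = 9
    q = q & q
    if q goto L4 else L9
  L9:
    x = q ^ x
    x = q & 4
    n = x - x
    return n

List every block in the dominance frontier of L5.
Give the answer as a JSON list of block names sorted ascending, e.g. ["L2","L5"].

idom tree: L1←L0 L2←L0 L3←L1 L4←L3 L5←L4 L6←L0 L7←L5 L8←L7 L9←L0
Dom∩ at merges:
  L1: preds {L0,L4}: {L0} ∩ {L0,L1,L3,L4} = {L0}; idom=L0
  L4: preds {L3,L8}: {L0,L1,L3} ∩ {L0,L1,L3,L4,L5,L7,L8} = {L0,L1,L3}; idom=L3
  L6: preds {L0,L5}: {L0} ∩ {L0,L1,L3,L4,L5} = {L0}; idom=L0
  L9: preds {L6,L8}: {L0,L6} ∩ {L0,L1,L3,L4,L5,L7,L8} = {L0}; idom=L0

DF derivation:
  L1←L0: walk · to L0
  L1←L4: walk L4→L3→L1 to L0
  L4←L3: walk · to L3
  L4←L8: walk L8→L7→L5→L4 to L3
  L6←L0: walk · to L0
  L6←L5: walk L5→L4→L3→L1 to L0
  L9←L6: walk L6 to L0
  L9←L8: walk L8→L7→L5→L4→L3→L1 to L0
  DF(L0)=∅
  DF(L1)={L1,L6,L9}
  DF(L2)=∅
  DF(L3)={L1,L6,L9}
  DF(L4)={L1,L4,L6,L9}
  DF(L5)={L4,L6,L9}
  DF(L6)={L9}
  DF(L7)={L4,L9}
  DF(L8)={L4,L9}
  DF(L9)=∅

DF(L5) = ["L4", "L6", "L9"]

Answer: ["L4", "L6", "L9"]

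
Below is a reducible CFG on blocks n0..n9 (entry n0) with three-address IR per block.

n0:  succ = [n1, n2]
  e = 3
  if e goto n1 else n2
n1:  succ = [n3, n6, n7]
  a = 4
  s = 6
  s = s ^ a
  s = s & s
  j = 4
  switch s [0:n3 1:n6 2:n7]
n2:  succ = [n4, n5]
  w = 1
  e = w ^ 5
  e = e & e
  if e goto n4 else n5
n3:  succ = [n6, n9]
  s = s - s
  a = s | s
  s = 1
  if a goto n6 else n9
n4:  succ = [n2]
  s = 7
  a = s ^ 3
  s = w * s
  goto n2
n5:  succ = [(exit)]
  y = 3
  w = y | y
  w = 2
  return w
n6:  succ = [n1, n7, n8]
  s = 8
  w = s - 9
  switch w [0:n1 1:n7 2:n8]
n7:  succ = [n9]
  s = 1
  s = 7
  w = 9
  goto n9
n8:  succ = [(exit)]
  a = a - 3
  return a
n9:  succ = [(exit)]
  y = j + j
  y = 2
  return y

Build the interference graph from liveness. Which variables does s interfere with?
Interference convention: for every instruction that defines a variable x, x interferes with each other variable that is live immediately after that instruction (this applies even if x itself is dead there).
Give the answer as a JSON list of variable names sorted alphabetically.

Block summaries:
  n0 def {e} use ∅
  n1 def {a,j,s} use ∅
  n2 def {e,w} use ∅
  n3 def {a,s} use {s}
  n4 def {a,s} use {w}
  n5 def {w,y} use ∅
  n6 def {s,w} use ∅
  n7 def {s,w} use ∅
  n8 def {a} use {a}
  n9 def {y} use {j}

Backward fixpoint:
  n0 li=∅ lo=∅
  n1 li=∅ lo={a,j,s}
  n2 li=∅ lo={w}
  n3 li={j,s} lo={a,j}
  n4 li={w} lo=∅
  n5 li=∅ lo=∅
  n6 li={a,j} lo={a,j}
  n7 li={j} lo={j}
  n8 li={a} lo=∅
  n9 li={j} lo=∅

Interfere edges:
  a — {j,s,w}
  e — {w}
  j — {a,s,w}
  s — {a,j,w}
  w — {a,e,j,s}
  y — ∅

N(s) = ["a", "j", "w"]

Answer: ["a", "j", "w"]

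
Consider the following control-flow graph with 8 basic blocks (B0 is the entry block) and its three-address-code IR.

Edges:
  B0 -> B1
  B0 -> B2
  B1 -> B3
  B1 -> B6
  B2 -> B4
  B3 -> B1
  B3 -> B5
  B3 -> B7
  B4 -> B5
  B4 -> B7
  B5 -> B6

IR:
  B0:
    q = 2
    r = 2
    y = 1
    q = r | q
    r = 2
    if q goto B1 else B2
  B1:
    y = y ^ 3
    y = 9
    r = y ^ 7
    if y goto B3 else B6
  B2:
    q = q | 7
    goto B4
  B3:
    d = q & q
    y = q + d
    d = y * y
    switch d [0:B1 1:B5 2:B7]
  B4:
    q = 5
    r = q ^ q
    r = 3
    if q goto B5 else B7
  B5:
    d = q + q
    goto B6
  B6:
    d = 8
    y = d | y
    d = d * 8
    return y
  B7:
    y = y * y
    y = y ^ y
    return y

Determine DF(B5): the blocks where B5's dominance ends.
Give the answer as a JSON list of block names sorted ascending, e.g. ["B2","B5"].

idom tree: B1←B0 B2←B0 B3←B1 B4←B2 B5←B0 B6←B0 B7←B0
Dom∩ at merges:
  B1: preds {B0,B3}: {B0} ∩ {B0,B1,B3} = {B0}; idom=B0
  B5: preds {B3,B4}: {B0,B1,B3} ∩ {B0,B2,B4} = {B0}; idom=B0
  B6: preds {B1,B5}: {B0,B1} ∩ {B0,B5} = {B0}; idom=B0
  B7: preds {B3,B4}: {B0,B1,B3} ∩ {B0,B2,B4} = {B0}; idom=B0

DF walk-up:
  join B1 pred B0: · stop@B0
  join B1 pred B3: B3→B1 stop@B0
  join B5 pred B3: B3→B1 stop@B0
  join B5 pred B4: B4→B2 stop@B0
  join B6 pred B1: B1 stop@B0
  join B6 pred B5: B5 stop@B0
  join B7 pred B3: B3→B1 stop@B0
  join B7 pred B4: B4→B2 stop@B0
  DF(B0)=∅
  DF(B1)={B1,B5,B6,B7}
  DF(B2)={B5,B7}
  DF(B3)={B1,B5,B7}
  DF(B4)={B5,B7}
  DF(B5)={B6}
  DF(B6)=∅
  DF(B7)=∅

DF(B5) = ["B6"]

Answer: ["B6"]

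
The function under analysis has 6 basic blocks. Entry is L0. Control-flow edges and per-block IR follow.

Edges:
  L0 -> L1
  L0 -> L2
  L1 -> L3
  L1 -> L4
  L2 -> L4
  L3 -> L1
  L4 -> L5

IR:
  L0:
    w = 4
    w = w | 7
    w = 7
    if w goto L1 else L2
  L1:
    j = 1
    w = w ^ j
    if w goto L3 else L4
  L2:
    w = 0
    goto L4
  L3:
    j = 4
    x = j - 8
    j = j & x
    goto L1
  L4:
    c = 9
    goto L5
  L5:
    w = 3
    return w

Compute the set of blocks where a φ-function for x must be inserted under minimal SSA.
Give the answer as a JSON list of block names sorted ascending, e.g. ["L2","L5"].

idom tree: L1←L0 L2←L0 L3←L1 L4←L0 L5←L4
Join-block Dom:
  L1: preds {L0,L3}: {L0} ∩ {L0,L1,L3} = {L0}; idom=L0
  L4: preds {L1,L2}: {L0,L1} ∩ {L0,L2} = {L0}; idom=L0

DF derivation:
  join L1 pred L0: · stop@L0
  join L1 pred L3: L3→L1 stop@L0
  join L4 pred L1: L1 stop@L0
  join L4 pred L2: L2 stop@L0
  DF(L0)=∅
  DF(L1)={L1,L4}
  DF(L2)={L4}
  DF(L3)={L1}
  DF(L4)=∅
  DF(L5)=∅

φ for x: defs {L3}
  DF⁺ = {L1,L4}

Answer: ["L1", "L4"]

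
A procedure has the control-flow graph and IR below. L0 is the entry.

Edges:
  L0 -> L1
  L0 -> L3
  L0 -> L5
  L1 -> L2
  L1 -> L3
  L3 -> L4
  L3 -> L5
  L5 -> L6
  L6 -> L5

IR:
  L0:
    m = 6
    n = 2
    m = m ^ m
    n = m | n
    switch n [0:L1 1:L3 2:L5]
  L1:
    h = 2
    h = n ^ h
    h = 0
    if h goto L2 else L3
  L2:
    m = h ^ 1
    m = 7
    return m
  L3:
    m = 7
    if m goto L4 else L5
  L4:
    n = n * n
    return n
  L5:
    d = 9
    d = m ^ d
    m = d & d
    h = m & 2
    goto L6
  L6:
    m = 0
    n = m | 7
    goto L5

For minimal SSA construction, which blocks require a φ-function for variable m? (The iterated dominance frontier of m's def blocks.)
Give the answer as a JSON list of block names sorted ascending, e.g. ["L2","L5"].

idom tree: L1←L0 L2←L1 L3←L0 L4←L3 L5←L0 L6←L5
Dom∩ at merges:
  L3: preds {L0,L1}: {L0} ∩ {L0,L1} = {L0}; idom=L0
  L5: preds {L0,L3,L6}: {L0} ∩ {L0,L3} ∩ {L0,L5,L6} = {L0}; idom=L0

Frontier:
  join L3 pred L0: · stop@L0
  join L3 pred L1: L1 stop@L0
  join L5 pred L0: · stop@L0
  join L5 pred L3: L3 stop@L0
  join L5 pred L6: L6→L5 stop@L0
  L0 → ∅
  L1 → {L3}
  L2 → ∅
  L3 → {L5}
  L4 → ∅
  L5 → {L5}
  L6 → {L5}

φ for m: defs {L0,L2,L3,L5,L6}
  DF⁺ = {L5}

Answer: ["L5"]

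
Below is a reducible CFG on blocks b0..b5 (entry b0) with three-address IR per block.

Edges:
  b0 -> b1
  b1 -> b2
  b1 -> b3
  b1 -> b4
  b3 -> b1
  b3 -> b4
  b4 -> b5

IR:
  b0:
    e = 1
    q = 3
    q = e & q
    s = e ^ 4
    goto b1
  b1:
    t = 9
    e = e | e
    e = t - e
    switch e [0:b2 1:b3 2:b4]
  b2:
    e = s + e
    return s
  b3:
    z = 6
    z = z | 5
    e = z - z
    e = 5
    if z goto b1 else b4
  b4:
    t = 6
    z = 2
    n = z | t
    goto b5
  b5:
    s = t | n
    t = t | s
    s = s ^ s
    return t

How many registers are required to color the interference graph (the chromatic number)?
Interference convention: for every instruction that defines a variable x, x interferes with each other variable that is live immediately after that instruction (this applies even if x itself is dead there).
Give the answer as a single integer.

def/use:
  b0: def={e,q,s} ue=∅
  b1: def={e,t} ue={e}
  b2: def={e} ue={e,s}
  b3: def={e,z} ue=∅
  b4: def={n,t,z} ue=∅
  b5: def={s,t} ue={n,t}

Live sets:
  live b0: ∅→{e,s}
  live b1: {e,s}→{e,s}
  live b2: {e,s}→∅
  live b3: {s}→{e,s}
  live b4: ∅→{n,t}
  live b5: {n,t}→∅

Conflict graph:
  e: {q,s,t,z}
  n: {t}
  q: {e}
  s: {e,t,z}
  t: {e,n,s,z}
  z: {e,s,t}

Registers:
  clique {e,s,t,z} ⇒ need ≥ 4
  4-colouring: r0={e,n}  r1={q,t}  r2={s}  r3={z}
  χ = 4

Answer: 4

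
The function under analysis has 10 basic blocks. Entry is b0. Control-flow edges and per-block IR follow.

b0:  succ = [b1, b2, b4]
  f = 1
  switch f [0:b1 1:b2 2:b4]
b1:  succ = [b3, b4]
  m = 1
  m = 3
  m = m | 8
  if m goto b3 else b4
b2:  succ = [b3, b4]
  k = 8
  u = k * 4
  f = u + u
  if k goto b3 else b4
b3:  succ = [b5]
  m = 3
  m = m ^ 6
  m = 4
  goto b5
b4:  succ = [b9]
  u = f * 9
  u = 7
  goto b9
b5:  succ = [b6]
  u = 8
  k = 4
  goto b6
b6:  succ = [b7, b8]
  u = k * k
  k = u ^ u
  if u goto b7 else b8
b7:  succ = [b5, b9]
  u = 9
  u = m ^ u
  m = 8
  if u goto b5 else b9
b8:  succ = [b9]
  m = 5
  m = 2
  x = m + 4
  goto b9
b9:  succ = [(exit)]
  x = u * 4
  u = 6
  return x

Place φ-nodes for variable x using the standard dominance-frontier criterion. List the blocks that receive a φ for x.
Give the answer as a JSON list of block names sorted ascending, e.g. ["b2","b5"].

Answer: ["b9"]

Analysis:
idom tree: b1←b0 b2←b0 b3←b0 b4←b0 b5←b3 b6←b5 b7←b6 b8←b6 b9←b0
Dom∩ at merges:
  b3: preds {b1,b2}: {b0,b1} ∩ {b0,b2} = {b0}; idom=b0
  b4: preds {b0,b1,b2}: {b0} ∩ {b0,b1} ∩ {b0,b2} = {b0}; idom=b0
  b5: preds {b3,b7}: {b0,b3} ∩ {b0,b3,b5,b6,b7} = {b0,b3}; idom=b3
  b9: preds {b4,b7,b8}: {b0,b4} ∩ {b0,b3,b5,b6,b7} ∩ {b0,b3,b5,b6,b8} = {b0}; idom=b0

Frontier:
  join b3 pred b1: b1 stop@b0
  join b3 pred b2: b2 stop@b0
  join b4 pred b0: · stop@b0
  join b4 pred b1: b1 stop@b0
  join b4 pred b2: b2 stop@b0
  join b5 pred b3: · stop@b3
  join b5 pred b7: b7→b6→b5 stop@b3
  join b9 pred b4: b4 stop@b0
  join b9 pred b7: b7→b6→b5→b3 stop@b0
  join b9 pred b8: b8→b6→b5→b3 stop@b0
  DF(b0)=∅
  DF(b1)={b3,b4}
  DF(b2)={b3,b4}
  DF(b3)={b9}
  DF(b4)={b9}
  DF(b5)={b5,b9}
  DF(b6)={b5,b9}
  DF(b7)={b5,b9}
  DF(b8)={b9}
  DF(b9)=∅

φ for x: defs {b8,b9}
  DF⁺ = {b9}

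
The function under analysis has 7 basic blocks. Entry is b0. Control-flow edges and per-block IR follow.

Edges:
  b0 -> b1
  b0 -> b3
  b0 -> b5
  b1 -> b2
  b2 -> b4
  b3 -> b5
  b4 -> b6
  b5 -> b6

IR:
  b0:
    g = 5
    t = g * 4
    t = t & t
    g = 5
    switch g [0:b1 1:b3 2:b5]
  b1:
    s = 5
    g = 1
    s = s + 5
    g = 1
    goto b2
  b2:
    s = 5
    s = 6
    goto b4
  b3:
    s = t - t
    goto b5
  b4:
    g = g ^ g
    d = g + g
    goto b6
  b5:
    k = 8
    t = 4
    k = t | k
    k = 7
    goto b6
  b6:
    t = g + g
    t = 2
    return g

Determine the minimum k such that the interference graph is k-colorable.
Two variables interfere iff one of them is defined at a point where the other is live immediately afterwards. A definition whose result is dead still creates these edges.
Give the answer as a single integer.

Answer: 3

Analysis:
Block summaries:
  b0: def={g,t} ue=∅
  b1: def={g,s} ue=∅
  b2: def={s} ue=∅
  b3: def={s} ue={t}
  b4: def={d,g} ue={g}
  b5: def={k,t} ue=∅
  b6: def={t} ue={g}

Live sets:
  live b0: ∅→{g,t}
  live b1: ∅→{g}
  live b2: {g}→{g}
  live b3: {g,t}→{g}
  live b4: {g}→{g}
  live b5: {g}→{g}
  live b6: {g}→∅

Interfere edges:
  d — {g}
  g — {d,k,s,t}
  k — {g,t}
  s — {g}
  t — {g,k}

Colouring:
  lower bound: {g,k,t} mutually conflict ⇒ χ ≥ 3
  3-colouring: c0={g}  c1={d,k,s}  c2={t}
  χ = 3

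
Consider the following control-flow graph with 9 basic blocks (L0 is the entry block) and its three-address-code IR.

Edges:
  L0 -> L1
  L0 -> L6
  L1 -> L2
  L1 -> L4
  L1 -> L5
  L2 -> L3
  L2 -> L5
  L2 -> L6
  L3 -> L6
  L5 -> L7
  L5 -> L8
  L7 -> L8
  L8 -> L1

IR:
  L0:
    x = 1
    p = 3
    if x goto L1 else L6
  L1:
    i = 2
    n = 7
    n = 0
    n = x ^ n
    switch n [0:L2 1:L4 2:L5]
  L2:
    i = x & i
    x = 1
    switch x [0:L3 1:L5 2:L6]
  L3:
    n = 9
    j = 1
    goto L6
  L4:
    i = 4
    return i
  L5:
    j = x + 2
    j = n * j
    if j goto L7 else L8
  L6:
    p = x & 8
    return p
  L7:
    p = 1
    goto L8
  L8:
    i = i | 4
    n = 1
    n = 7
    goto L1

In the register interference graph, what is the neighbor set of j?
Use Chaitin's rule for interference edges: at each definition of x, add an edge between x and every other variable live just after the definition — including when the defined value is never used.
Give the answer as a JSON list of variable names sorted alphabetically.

Answer: ["i", "n", "x"]

Analysis:
Per-block:
  L0: {p,x} / ∅
  L1: {i,n} / {x}
  L2: {i,x} / {i,x}
  L3: {j,n} / ∅
  L4: {i} / ∅
  L5: {j} / {n,x}
  L6: {p} / {x}
  L7: {p} / ∅
  L8: {i,n} / {i}

Backward fixpoint:
  L0 li=∅ lo={x}
  L1 li={x} lo={i,n,x}
  L2 li={i,n,x} lo={i,n,x}
  L3 li={x} lo={x}
  L4 li=∅ lo=∅
  L5 li={i,n,x} lo={i,x}
  L6 li={x} lo=∅
  L7 li={i,x} lo={i,x}
  L8 li={i,x} lo={x}

Interfere edges:
  i: {j,n,p,x}
  j: {i,n,x}
  n: {i,j,x}
  p: {i,x}
  x: {i,j,n,p}

N(j) = ["i", "n", "x"]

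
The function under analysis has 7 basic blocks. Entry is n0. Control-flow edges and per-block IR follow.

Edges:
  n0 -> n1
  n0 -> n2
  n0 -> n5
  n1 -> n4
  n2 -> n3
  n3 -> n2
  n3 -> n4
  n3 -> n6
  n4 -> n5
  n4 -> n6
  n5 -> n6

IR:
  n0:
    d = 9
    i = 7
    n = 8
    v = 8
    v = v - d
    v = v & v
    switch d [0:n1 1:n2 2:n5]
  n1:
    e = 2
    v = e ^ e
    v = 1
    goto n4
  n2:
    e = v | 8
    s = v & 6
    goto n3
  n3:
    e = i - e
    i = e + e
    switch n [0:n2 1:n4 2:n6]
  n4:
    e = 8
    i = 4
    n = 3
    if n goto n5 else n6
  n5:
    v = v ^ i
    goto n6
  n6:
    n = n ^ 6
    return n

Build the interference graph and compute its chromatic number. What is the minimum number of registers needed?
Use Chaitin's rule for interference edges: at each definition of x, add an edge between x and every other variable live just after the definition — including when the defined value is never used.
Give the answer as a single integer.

Per-block:
  n0: {d,i,n,v} / ∅
  n1: {e,v} / ∅
  n2: {e,s} / {v}
  n3: {e,i} / {e,i,n}
  n4: {e,i,n} / ∅
  n5: {v} / {i,v}
  n6: {n} / {n}

Live sets:
  live n0: ∅→{i,n,v}
  live n1: ∅→{v}
  live n2: {i,n,v}→{e,i,n,v}
  live n3: {e,i,n,v}→{i,n,v}
  live n4: {v}→{i,n,v}
  live n5: {i,n,v}→{n}
  live n6: {n}→∅

Interfere edges:
  d: {i,n,v}
  e: {i,n,s,v}
  i: {d,e,n,s,v}
  n: {d,e,i,s,v}
  s: {e,i,n,v}
  v: {d,e,i,n,s}

Registers:
  clique {e,i,n,s,v} ⇒ need ≥ 5
  assign d→R3 e→R3 i→R0 n→R1 s→R4 v→R2 — no edge inside a register ⇒ χ ≤ 5
  χ = 5

Answer: 5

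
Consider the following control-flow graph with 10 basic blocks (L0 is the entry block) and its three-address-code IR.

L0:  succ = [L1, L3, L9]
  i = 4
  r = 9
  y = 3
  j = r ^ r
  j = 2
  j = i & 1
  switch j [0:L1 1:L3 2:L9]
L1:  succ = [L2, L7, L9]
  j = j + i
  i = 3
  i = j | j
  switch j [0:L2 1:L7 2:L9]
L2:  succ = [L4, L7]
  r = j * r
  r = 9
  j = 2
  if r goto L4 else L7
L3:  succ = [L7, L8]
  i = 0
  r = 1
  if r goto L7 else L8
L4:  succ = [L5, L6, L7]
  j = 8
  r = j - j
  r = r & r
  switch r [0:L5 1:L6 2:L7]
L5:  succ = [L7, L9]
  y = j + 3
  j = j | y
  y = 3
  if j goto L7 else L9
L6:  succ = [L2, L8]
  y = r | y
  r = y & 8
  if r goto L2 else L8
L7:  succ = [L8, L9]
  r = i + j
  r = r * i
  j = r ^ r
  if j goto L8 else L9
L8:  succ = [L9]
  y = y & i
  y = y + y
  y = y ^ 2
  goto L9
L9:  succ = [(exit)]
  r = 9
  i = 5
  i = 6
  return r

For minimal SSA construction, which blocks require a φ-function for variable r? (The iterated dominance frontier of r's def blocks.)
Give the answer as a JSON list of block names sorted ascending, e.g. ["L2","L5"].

Answer: ["L2", "L7", "L8", "L9"]

Analysis:
idom tree: L1←L0 L2←L1 L3←L0 L4←L2 L5←L4 L6←L4 L7←L0 L8←L0 L9←L0
Join-block Dom:
  L2: preds {L1,L6}: {L0,L1} ∩ {L0,L1,L2,L4,L6} = {L0,L1}; idom=L1
  L7: preds {L1,L2,L3,L4,L5}: {L0,L1} ∩ {L0,L1,L2} ∩ {L0,L3} ∩ {L0,L1,L2,L4} ∩ {L0,L1,L2,L4,L5} = {L0}; idom=L0
  L8: preds {L3,L6,L7}: {L0,L3} ∩ {L0,L1,L2,L4,L6} ∩ {L0,L7} = {L0}; idom=L0
  L9: preds {L0,L1,L5,L7,L8}: {L0} ∩ {L0,L1} ∩ {L0,L1,L2,L4,L5} ∩ {L0,L7} ∩ {L0,L8} = {L0}; idom=L0

DF walk-up:
  join L2 pred L1: · stop@L1
  join L2 pred L6: L6→L4→L2 stop@L1
  join L7 pred L1: L1 stop@L0
  join L7 pred L2: L2→L1 stop@L0
  join L7 pred L3: L3 stop@L0
  join L7 pred L4: L4→L2→L1 stop@L0
  join L7 pred L5: L5→L4→L2→L1 stop@L0
  join L8 pred L3: L3 stop@L0
  join L8 pred L6: L6→L4→L2→L1 stop@L0
  join L8 pred L7: L7 stop@L0
  join L9 pred L0: · stop@L0
  join L9 pred L1: L1 stop@L0
  join L9 pred L5: L5→L4→L2→L1 stop@L0
  join L9 pred L7: L7 stop@L0
  join L9 pred L8: L8 stop@L0
  DF(L0)=∅
  DF(L1)={L7,L8,L9}
  DF(L2)={L2,L7,L8,L9}
  DF(L3)={L7,L8}
  DF(L4)={L2,L7,L8,L9}
  DF(L5)={L7,L9}
  DF(L6)={L2,L8}
  DF(L7)={L8,L9}
  DF(L8)={L9}
  DF(L9)=∅

φ for r: defs {L0,L2,L3,L4,L6,L7,L9}
  DF⁺ = {L2,L7,L8,L9}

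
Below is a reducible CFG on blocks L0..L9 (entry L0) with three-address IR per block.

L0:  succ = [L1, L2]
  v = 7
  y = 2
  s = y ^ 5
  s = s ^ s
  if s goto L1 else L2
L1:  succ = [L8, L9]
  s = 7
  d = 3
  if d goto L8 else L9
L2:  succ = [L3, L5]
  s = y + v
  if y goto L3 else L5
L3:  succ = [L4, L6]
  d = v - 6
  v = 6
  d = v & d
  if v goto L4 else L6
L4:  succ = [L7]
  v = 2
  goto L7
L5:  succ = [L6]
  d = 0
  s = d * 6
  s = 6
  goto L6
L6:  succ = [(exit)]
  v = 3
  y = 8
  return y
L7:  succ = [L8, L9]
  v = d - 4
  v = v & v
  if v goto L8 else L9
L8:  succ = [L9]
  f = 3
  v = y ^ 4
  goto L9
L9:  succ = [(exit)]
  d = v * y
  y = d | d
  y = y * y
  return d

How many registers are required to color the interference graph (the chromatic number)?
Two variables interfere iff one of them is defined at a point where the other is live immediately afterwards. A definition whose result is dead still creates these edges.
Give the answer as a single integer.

def/use:
  L0: def={s,v,y} ue=∅
  L1: def={d,s} ue=∅
  L2: def={s} ue={v,y}
  L3: def={d,v} ue={v}
  L4: def={v} ue=∅
  L5: def={d,s} ue=∅
  L6: def={v,y} ue=∅
  L7: def={v} ue={d}
  L8: def={f,v} ue={y}
  L9: def={d,y} ue={v,y}

Liveness:
  live L0: ∅→{v,y}
  live L1: {v,y}→{v,y}
  live L2: {v,y}→{v,y}
  live L3: {v,y}→{d,y}
  live L4: {d,y}→{d,y}
  live L5: ∅→∅
  live L6: ∅→∅
  live L7: {d,y}→{v,y}
  live L8: {y}→{v,y}
  live L9: {v,y}→∅

Conflict graph:
  d↔{v,y}
  f↔{y}
  s↔{v,y}
  v↔{d,s,y}
  y↔{d,f,s,v}

Colouring:
  lower bound: {d,v,y} mutually conflict ⇒ χ ≥ 3
  assign d→R2 f→R1 s→R2 v→R1 y→R0 — no edge inside a register ⇒ χ ≤ 3
  χ = 3

Answer: 3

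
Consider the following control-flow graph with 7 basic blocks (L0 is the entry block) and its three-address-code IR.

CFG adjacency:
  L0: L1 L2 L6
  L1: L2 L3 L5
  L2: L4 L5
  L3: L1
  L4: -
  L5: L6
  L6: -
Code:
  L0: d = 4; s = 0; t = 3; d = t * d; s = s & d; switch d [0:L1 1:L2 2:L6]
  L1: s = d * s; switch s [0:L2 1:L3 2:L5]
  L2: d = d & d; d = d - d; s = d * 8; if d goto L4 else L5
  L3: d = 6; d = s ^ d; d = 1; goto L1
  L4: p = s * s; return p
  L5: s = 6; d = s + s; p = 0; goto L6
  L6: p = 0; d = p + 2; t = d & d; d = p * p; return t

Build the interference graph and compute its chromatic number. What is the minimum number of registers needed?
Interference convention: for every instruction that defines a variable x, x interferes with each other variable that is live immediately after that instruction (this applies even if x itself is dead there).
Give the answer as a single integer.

Answer: 3

Derivation:
def/use:
  L0: {d,s,t} / ∅
  L1: {s} / {d,s}
  L2: {d,s} / {d}
  L3: {d} / {s}
  L4: {p} / {s}
  L5: {d,p,s} / ∅
  L6: {d,p,t} / ∅

Live sets:
  live L0: ∅→{d,s}
  live L1: {d,s}→{d,s}
  live L2: {d}→{s}
  live L3: {s}→{d,s}
  live L4: {s}→∅
  live L5: ∅→∅
  live L6: ∅→∅

Interfere edges:
  d↔{p,s,t}
  p↔{d,t}
  s↔{d,t}
  t↔{d,p,s}

Colouring:
  {d,p,t} pairwise interfere (3-clique) ⇒ χ ≥ 3
  3-colouring: r0={d}  r1={t}  r2={p,s}
  χ = 3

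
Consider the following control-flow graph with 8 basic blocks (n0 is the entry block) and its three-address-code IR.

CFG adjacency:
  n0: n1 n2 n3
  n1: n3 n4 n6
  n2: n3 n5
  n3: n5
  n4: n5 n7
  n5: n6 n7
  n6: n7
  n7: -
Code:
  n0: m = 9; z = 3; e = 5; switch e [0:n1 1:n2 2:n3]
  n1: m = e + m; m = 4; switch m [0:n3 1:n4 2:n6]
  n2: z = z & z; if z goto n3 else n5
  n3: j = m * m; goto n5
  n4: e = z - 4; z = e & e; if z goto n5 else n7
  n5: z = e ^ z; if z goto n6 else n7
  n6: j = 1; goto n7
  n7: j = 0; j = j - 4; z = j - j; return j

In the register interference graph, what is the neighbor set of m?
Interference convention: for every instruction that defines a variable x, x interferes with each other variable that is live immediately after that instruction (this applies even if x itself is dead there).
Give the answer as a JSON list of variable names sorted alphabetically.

Per-block:
  n0 def {e,m,z} use ∅
  n1 def {m} use {e,m}
  n2 def {z} use {z}
  n3 def {j} use {m}
  n4 def {e,z} use {z}
  n5 def {z} use {e,z}
  n6 def {j} use ∅
  n7 def {j,z} use ∅

Live sets:
  live n0: ∅→{e,m,z}
  live n1: {e,m,z}→{e,m,z}
  live n2: {e,m,z}→{e,m,z}
  live n3: {e,m,z}→{e,z}
  live n4: {z}→{e,z}
  live n5: {e,z}→∅
  live n6: ∅→∅
  live n7: ∅→∅

Interfere edges:
  e — {j,m,z}
  j — {e,z}
  m — {e,z}
  z — {e,j,m}

N(m) = ["e", "z"]

Answer: ["e", "z"]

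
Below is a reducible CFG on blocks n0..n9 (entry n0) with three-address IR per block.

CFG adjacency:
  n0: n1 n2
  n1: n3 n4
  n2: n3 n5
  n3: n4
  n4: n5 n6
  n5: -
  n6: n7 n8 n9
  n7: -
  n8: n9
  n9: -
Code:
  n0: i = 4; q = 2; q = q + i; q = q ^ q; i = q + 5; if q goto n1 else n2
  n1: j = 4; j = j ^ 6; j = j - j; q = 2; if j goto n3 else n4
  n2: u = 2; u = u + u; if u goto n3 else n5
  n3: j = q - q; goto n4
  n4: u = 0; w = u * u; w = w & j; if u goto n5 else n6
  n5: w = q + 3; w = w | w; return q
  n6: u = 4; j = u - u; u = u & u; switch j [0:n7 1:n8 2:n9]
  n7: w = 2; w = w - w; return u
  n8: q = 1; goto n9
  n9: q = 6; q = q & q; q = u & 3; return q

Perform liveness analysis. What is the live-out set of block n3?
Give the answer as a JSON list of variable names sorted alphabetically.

Answer: ["j", "q"]

Analysis:
def/use:
  n0: {i,q} / ∅
  n1: {j,q} / ∅
  n2: {u} / ∅
  n3: {j} / {q}
  n4: {u,w} / {j}
  n5: {w} / {q}
  n6: {j,u} / ∅
  n7: {w} / {u}
  n8: {q} / ∅
  n9: {q} / {u}

Liveness:
  n0: in=∅ out={q}
  n1: in=∅ out={j,q}
  n2: in={q} out={q}
  n3: in={q} out={j,q}
  n4: in={j,q} out={q}
  n5: in={q} out=∅
  n6: in=∅ out={u}
  n7: in={u} out=∅
  n8: in={u} out={u}
  n9: in={u} out=∅

live-out(n3) = ["j", "q"]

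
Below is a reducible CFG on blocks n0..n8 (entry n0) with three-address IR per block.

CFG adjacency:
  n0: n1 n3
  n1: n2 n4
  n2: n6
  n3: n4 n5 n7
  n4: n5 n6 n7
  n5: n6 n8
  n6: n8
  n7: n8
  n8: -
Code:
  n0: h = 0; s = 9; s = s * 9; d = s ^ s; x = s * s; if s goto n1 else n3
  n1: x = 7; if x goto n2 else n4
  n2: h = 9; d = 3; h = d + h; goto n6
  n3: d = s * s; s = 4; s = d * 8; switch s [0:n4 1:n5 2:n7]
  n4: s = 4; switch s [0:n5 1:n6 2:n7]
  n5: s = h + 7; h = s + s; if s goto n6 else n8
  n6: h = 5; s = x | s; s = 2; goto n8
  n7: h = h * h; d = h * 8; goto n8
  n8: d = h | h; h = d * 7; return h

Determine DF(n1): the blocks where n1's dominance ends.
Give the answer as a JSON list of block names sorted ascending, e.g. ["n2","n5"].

Answer: ["n4", "n6"]

Working:
idom tree: n1←n0 n2←n1 n3←n0 n4←n0 n5←n0 n6←n0 n7←n0 n8←n0
Dom∩ at merges:
  n4: preds {n1,n3}: {n0,n1} ∩ {n0,n3} = {n0}; idom=n0
  n5: preds {n3,n4}: {n0,n3} ∩ {n0,n4} = {n0}; idom=n0
  n6: preds {n2,n4,n5}: {n0,n1,n2} ∩ {n0,n4} ∩ {n0,n5} = {n0}; idom=n0
  n7: preds {n3,n4}: {n0,n3} ∩ {n0,n4} = {n0}; idom=n0
  n8: preds {n5,n6,n7}: {n0,n5} ∩ {n0,n6} ∩ {n0,n7} = {n0}; idom=n0

DF walk-up:
  join n4 pred n1: n1 stop@n0
  join n4 pred n3: n3 stop@n0
  join n5 pred n3: n3 stop@n0
  join n5 pred n4: n4 stop@n0
  join n6 pred n2: n2→n1 stop@n0
  join n6 pred n4: n4 stop@n0
  join n6 pred n5: n5 stop@n0
  join n7 pred n3: n3 stop@n0
  join n7 pred n4: n4 stop@n0
  join n8 pred n5: n5 stop@n0
  join n8 pred n6: n6 stop@n0
  join n8 pred n7: n7 stop@n0
  DF(n0)=∅
  DF(n1)={n4,n6}
  DF(n2)={n6}
  DF(n3)={n4,n5,n7}
  DF(n4)={n5,n6,n7}
  DF(n5)={n6,n8}
  DF(n6)={n8}
  DF(n7)={n8}
  DF(n8)=∅

DF(n1) = ["n4", "n6"]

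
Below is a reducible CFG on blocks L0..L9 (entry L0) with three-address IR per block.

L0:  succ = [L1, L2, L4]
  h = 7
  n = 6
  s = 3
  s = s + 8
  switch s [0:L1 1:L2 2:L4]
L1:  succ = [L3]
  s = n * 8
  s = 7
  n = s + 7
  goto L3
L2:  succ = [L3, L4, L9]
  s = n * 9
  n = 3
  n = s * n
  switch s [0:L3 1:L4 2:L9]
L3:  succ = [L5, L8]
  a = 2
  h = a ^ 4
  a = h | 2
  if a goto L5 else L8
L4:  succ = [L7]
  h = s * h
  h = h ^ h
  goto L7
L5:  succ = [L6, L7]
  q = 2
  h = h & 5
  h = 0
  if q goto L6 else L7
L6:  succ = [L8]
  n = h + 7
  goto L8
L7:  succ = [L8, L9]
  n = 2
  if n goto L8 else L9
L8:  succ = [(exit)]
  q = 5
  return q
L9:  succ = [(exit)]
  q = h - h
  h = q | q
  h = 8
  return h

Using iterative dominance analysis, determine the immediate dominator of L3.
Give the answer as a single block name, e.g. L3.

idom tree: L1←L0 L2←L0 L3←L0 L4←L0 L5←L3 L6←L5 L7←L0 L8←L0 L9←L0
Join-block Dom:
  L3: preds {L1,L2}: {L0,L1} ∩ {L0,L2} = {L0}; idom=L0
  L4: preds {L0,L2}: {L0} ∩ {L0,L2} = {L0}; idom=L0
  L7: preds {L4,L5}: {L0,L4} ∩ {L0,L3,L5} = {L0}; idom=L0
  L8: preds {L3,L6,L7}: {L0,L3} ∩ {L0,L3,L5,L6} ∩ {L0,L7} = {L0}; idom=L0
  L9: preds {L2,L7}: {L0,L2} ∩ {L0,L7} = {L0}; idom=L0

idom(L3) = L0

Answer: L0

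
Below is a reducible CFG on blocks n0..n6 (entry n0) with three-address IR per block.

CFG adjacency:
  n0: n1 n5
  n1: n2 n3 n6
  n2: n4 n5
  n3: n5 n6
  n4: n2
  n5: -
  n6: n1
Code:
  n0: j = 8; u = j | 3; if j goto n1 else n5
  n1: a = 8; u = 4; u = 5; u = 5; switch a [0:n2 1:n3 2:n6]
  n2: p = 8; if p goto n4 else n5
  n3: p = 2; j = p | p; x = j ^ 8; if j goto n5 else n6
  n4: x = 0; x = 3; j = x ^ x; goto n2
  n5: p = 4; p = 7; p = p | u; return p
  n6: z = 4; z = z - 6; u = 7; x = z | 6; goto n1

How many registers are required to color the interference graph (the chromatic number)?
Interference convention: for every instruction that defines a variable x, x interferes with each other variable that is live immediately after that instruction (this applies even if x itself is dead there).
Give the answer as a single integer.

Block summaries:
  n0: def={j,u} ue=∅
  n1: def={a,u} ue=∅
  n2: def={p} ue=∅
  n3: def={j,p,x} ue=∅
  n4: def={j,x} ue=∅
  n5: def={p} ue={u}
  n6: def={u,x,z} ue=∅

Live sets:
  live n0: ∅→{u}
  live n1: ∅→{u}
  live n2: {u}→{u}
  live n3: {u}→{u}
  live n4: {u}→{u}
  live n5: {u}→∅
  live n6: ∅→∅

Interference:
  a: {u}
  j: {u,x}
  p: {u}
  u: {a,j,p,x,z}
  x: {j,u}
  z: {u}

Registers:
  lower bound: {j,u,x} mutually conflict ⇒ χ ≥ 3
  3-colouring: R0={u}  R1={a,j,p,z}  R2={x}
  χ = 3

Answer: 3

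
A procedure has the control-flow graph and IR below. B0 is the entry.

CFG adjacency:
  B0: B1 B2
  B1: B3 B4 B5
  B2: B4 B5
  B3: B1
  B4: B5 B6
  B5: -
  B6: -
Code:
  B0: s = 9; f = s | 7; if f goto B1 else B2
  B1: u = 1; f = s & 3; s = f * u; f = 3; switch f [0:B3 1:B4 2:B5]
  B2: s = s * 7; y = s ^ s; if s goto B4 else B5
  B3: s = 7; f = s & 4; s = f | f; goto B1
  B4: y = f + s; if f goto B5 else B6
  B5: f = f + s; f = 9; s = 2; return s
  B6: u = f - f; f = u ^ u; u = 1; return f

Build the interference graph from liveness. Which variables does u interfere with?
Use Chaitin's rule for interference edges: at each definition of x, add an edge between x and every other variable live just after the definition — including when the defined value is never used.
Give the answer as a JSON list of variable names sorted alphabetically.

Per-block:
  B0: def={f,s} ue=∅
  B1: def={f,s,u} ue={s}
  B2: def={s,y} ue={s}
  B3: def={f,s} ue=∅
  B4: def={y} ue={f,s}
  B5: def={f,s} ue={f,s}
  B6: def={f,u} ue={f}

Backward fixpoint:
  B0 li=∅ lo={f,s}
  B1 li={s} lo={f,s}
  B2 li={f,s} lo={f,s}
  B3 li=∅ lo={s}
  B4 li={f,s} lo={f,s}
  B5 li={f,s} lo=∅
  B6 li={f} lo=∅

Conflict graph:
  f: {s,u,y}
  s: {f,u,y}
  u: {f,s}
  y: {f,s}

N(u) = ["f", "s"]

Answer: ["f", "s"]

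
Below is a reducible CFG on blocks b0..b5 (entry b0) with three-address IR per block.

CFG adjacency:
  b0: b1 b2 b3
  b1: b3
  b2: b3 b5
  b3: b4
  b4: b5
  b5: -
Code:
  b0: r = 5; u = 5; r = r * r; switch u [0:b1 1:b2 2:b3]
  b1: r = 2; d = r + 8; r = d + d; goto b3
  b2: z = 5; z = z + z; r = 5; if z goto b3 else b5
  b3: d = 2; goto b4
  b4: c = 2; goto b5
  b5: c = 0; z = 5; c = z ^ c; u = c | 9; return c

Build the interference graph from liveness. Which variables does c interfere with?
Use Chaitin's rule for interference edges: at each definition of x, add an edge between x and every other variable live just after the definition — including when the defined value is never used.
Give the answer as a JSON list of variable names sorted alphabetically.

Answer: ["u", "z"]

Analysis:
Block summaries:
  b0: {r,u} / ∅
  b1: {d,r} / ∅
  b2: {r,z} / ∅
  b3: {d} / ∅
  b4: {c} / ∅
  b5: {c,u,z} / ∅

Live sets:
  live b0: ∅→∅
  live b1: ∅→∅
  live b2: ∅→∅
  live b3: ∅→∅
  live b4: ∅→∅
  live b5: ∅→∅

Interference:
  c: {u,z}
  d: ∅
  r: {u,z}
  u: {c,r}
  z: {c,r}

N(c) = ["u", "z"]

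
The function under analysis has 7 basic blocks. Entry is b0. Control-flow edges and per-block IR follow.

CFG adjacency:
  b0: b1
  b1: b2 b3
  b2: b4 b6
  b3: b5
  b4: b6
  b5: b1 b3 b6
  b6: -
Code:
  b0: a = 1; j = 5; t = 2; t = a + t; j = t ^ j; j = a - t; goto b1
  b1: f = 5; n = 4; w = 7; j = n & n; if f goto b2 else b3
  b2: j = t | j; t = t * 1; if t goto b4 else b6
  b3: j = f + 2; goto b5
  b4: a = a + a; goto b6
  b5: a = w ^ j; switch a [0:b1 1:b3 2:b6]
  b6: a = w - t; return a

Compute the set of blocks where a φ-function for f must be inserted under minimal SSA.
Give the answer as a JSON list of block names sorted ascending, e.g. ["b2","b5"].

Answer: ["b1"]

Derivation:
idom tree: b1←b0 b2←b1 b3←b1 b4←b2 b5←b3 b6←b1
Dom∩ at merges:
  b1: preds {b0,b5}: {b0} ∩ {b0,b1,b3,b5} = {b0}; idom=b0
  b3: preds {b1,b5}: {b0,b1} ∩ {b0,b1,b3,b5} = {b0,b1}; idom=b1
  b6: preds {b2,b4,b5}: {b0,b1,b2} ∩ {b0,b1,b2,b4} ∩ {b0,b1,b3,b5} = {b0,b1}; idom=b1

DF walk-up:
  b1←b0: walk · to b0
  b1←b5: walk b5→b3→b1 to b0
  b3←b1: walk · to b1
  b3←b5: walk b5→b3 to b1
  b6←b2: walk b2 to b1
  b6←b4: walk b4→b2 to b1
  b6←b5: walk b5→b3 to b1
  b0: DF=∅
  b1: DF={b1}
  b2: DF={b6}
  b3: DF={b1,b3,b6}
  b4: DF={b6}
  b5: DF={b1,b3,b6}
  b6: DF=∅

φ for f: defs {b1}
  DF⁺ = {b1}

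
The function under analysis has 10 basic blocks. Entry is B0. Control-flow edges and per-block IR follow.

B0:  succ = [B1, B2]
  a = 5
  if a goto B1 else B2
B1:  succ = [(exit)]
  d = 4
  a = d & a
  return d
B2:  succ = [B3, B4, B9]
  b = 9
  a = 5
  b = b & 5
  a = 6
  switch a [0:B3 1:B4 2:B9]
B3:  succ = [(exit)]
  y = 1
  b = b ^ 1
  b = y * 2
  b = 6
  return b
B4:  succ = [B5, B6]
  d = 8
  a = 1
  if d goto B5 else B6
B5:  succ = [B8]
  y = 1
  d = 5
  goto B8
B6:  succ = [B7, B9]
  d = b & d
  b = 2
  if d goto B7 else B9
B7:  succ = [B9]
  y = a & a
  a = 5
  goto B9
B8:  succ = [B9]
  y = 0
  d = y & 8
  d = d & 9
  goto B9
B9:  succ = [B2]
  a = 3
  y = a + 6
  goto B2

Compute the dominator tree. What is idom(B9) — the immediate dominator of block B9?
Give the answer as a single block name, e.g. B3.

idom tree: B1←B0 B2←B0 B3←B2 B4←B2 B5←B4 B6←B4 B7←B6 B8←B5 B9←B2
Dom at joins:
  B2: preds {B0,B9}: {B0} ∩ {B0,B2,B9} = {B0}; idom=B0
  B9: preds {B2,B6,B7,B8}: {B0,B2} ∩ {B0,B2,B4,B6} ∩ {B0,B2,B4,B6,B7} ∩ {B0,B2,B4,B5,B8} = {B0,B2}; idom=B2

idom(B9) = B2

Answer: B2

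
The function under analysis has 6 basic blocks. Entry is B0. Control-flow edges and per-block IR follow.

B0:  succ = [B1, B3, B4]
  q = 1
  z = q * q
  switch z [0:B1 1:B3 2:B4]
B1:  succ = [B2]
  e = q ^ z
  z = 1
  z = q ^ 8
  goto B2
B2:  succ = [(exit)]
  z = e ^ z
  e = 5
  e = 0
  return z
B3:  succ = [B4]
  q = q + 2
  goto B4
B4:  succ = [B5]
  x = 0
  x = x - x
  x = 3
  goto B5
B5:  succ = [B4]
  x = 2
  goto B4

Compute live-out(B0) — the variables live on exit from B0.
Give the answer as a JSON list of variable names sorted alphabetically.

Answer: ["q", "z"]

Working:
def/use:
  B0: def={q,z} ue=∅
  B1: def={e,z} ue={q,z}
  B2: def={e,z} ue={e,z}
  B3: def={q} ue={q}
  B4: def={x} ue=∅
  B5: def={x} ue=∅

Live sets:
  B0 li=∅ lo={q,z}
  B1 li={q,z} lo={e,z}
  B2 li={e,z} lo=∅
  B3 li={q} lo=∅
  B4 li=∅ lo=∅
  B5 li=∅ lo=∅

live-out(B0) = ["q", "z"]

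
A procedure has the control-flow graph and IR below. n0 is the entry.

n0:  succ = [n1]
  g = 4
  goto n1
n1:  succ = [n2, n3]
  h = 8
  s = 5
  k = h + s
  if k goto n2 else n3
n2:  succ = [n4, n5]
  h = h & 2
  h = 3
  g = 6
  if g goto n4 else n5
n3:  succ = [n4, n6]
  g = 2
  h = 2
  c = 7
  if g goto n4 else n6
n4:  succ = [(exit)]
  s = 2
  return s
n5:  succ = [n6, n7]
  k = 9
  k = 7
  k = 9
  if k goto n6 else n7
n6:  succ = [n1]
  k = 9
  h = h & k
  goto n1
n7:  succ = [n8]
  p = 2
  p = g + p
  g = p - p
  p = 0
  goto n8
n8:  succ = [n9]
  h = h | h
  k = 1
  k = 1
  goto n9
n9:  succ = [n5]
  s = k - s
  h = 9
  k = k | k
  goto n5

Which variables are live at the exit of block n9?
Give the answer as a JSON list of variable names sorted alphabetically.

Block summaries:
  n0: def={g} ue=∅
  n1: def={h,k,s} ue=∅
  n2: def={g,h} ue={h}
  n3: def={c,g,h} ue=∅
  n4: def={s} ue=∅
  n5: def={k} ue=∅
  n6: def={h,k} ue={h}
  n7: def={g,p} ue={g}
  n8: def={h,k} ue={h}
  n9: def={h,k,s} ue={k,s}

Live sets:
  n0 li=∅ lo=∅
  n1 li=∅ lo={h,s}
  n2 li={h,s} lo={g,h,s}
  n3 li=∅ lo={h}
  n4 li=∅ lo=∅
  n5 li={g,h,s} lo={g,h,s}
  n6 li={h} lo=∅
  n7 li={g,h,s} lo={g,h,s}
  n8 li={g,h,s} lo={g,k,s}
  n9 li={g,k,s} lo={g,h,s}

live-out(n9) = ["g", "h", "s"]

Answer: ["g", "h", "s"]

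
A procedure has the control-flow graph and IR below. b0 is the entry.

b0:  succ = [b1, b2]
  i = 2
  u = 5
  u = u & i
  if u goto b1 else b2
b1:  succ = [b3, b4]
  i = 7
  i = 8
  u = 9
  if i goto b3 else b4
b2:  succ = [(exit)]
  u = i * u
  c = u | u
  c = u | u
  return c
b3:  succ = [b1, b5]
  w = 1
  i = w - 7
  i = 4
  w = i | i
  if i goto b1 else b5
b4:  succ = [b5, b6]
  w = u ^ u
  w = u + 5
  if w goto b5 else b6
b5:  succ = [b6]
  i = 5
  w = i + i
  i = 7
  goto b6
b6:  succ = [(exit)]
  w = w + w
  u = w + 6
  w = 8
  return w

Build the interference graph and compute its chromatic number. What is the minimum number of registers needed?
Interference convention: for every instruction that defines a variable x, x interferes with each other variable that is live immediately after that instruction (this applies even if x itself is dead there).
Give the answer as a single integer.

Per-block:
  b0: {i,u} / ∅
  b1: {i,u} / ∅
  b2: {c,u} / {i,u}
  b3: {i,w} / ∅
  b4: {w} / {u}
  b5: {i,w} / ∅
  b6: {u,w} / {w}

Live sets:
  live b0: ∅→{i,u}
  live b1: ∅→{u}
  live b2: {i,u}→∅
  live b3: ∅→∅
  live b4: {u}→{w}
  live b5: ∅→{w}
  live b6: {w}→∅

Interfere edges:
  c: {u}
  i: {u,w}
  u: {c,i,w}
  w: {i,u}

Colouring:
  lower bound: {i,u,w} mutually conflict ⇒ χ ≥ 3
  3-colouring: r0={u}  r1={c,i}  r2={w}
  χ = 3

Answer: 3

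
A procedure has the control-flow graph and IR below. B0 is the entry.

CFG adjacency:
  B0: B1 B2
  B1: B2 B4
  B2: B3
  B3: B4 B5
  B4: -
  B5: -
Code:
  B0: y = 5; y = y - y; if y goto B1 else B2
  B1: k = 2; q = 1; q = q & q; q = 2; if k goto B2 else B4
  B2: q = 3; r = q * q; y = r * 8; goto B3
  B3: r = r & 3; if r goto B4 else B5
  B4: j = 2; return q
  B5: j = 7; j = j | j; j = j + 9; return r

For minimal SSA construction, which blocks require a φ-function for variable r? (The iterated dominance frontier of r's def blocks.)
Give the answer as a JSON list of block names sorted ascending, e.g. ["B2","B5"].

idom tree: B1←B0 B2←B0 B3←B2 B4←B0 B5←B3
Join-block Dom:
  B2: preds {B0,B1}: {B0} ∩ {B0,B1} = {B0}; idom=B0
  B4: preds {B1,B3}: {B0,B1} ∩ {B0,B2,B3} = {B0}; idom=B0

Frontier:
  B2←B0: walk · to B0
  B2←B1: walk B1 to B0
  B4←B1: walk B1 to B0
  B4←B3: walk B3→B2 to B0
  DF(B0)=∅
  DF(B1)={B2,B4}
  DF(B2)={B4}
  DF(B3)={B4}
  DF(B4)=∅
  DF(B5)=∅

φ for r: defs {B2,B3}
  DF⁺ = {B4}

Answer: ["B4"]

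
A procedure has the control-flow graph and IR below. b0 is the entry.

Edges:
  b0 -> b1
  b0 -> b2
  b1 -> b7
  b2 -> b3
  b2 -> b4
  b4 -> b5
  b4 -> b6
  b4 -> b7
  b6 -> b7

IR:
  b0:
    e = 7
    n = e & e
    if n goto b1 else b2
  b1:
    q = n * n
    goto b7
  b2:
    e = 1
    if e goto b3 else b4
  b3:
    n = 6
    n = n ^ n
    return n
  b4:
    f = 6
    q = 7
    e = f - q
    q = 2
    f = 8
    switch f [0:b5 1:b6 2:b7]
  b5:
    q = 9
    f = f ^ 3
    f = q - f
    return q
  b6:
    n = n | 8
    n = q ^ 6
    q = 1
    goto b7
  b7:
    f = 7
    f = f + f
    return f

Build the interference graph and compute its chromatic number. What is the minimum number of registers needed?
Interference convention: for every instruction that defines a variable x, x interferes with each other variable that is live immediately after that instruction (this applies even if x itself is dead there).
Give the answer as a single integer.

Answer: 3

Derivation:
def/use:
  b0: {e,n} / ∅
  b1: {q} / {n}
  b2: {e} / ∅
  b3: {n} / ∅
  b4: {e,f,q} / ∅
  b5: {f,q} / {f}
  b6: {n,q} / {n,q}
  b7: {f} / ∅

Liveness:
  live b0: ∅→{n}
  live b1: {n}→∅
  live b2: {n}→{n}
  live b3: ∅→∅
  live b4: {n}→{f,n,q}
  live b5: {f}→∅
  live b6: {n,q}→∅
  live b7: ∅→∅

Interference:
  e↔{n}
  f↔{n,q}
  n↔{e,f,q}
  q↔{f,n}

Colouring:
  clique {f,n,q} ⇒ need ≥ 3
  assign e→r1 f→r1 n→r0 q→r2 — no edge inside a register ⇒ χ ≤ 3
  χ = 3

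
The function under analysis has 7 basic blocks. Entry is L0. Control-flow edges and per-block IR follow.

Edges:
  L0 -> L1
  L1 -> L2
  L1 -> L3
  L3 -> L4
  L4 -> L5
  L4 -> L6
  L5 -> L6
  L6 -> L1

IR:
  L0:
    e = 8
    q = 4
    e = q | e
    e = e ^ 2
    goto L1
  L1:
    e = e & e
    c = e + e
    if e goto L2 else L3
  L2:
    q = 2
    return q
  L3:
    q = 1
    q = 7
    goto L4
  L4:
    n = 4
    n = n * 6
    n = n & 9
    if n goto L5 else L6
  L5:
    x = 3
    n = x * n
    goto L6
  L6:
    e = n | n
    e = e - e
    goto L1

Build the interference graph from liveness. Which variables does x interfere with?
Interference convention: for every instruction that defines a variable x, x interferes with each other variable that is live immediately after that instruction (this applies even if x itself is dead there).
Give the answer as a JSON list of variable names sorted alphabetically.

def/use:
  L0 def {e,q} use ∅
  L1 def {c,e} use {e}
  L2 def {q} use ∅
  L3 def {q} use ∅
  L4 def {n} use ∅
  L5 def {n,x} use {n}
  L6 def {e} use {n}

Live sets:
  L0: in=∅ out={e}
  L1: in={e} out=∅
  L2: in=∅ out=∅
  L3: in=∅ out=∅
  L4: in=∅ out={n}
  L5: in={n} out={n}
  L6: in={n} out={e}

Interfere edges:
  c↔{e}
  e↔{c,q}
  n↔{x}
  q↔{e}
  x↔{n}

N(x) = ["n"]

Answer: ["n"]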